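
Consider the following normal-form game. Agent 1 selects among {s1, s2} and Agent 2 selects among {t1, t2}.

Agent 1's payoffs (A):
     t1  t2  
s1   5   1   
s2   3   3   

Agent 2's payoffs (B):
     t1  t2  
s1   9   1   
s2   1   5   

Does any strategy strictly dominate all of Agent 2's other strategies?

Check whether one of Agent 2's strategies beats all alternatives regardless of what the opponent does.
t1 is not dominant: against s2, t2 gives 5 > 1.
t2 is not dominant: against s1, t1 gives 9 > 1.
No single strategy is best against every opponent action.

None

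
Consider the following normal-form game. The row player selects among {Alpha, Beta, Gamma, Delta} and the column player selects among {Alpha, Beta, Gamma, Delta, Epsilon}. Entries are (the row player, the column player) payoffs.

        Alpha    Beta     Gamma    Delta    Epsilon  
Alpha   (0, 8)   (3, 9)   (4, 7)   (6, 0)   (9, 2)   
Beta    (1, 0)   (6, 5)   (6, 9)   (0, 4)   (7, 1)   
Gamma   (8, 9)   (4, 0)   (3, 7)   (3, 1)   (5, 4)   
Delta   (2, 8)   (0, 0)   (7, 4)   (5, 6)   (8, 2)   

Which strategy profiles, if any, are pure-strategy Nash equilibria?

(Gamma, Alpha)

Find each player's best response to every opponent strategy; NE are the intersections.
The row player's best responses — vs Alpha: Gamma (payoff 8); vs Beta: Beta (payoff 6); vs Gamma: Delta (payoff 7); vs Delta: Alpha (payoff 6); vs Epsilon: Alpha (payoff 9).
The column player's best responses — vs Alpha: Beta (payoff 9); vs Beta: Gamma (payoff 9); vs Gamma: Alpha (payoff 9); vs Delta: Alpha (payoff 8).
The only mutual best response is (Gamma, Alpha); neither player gains by switching there.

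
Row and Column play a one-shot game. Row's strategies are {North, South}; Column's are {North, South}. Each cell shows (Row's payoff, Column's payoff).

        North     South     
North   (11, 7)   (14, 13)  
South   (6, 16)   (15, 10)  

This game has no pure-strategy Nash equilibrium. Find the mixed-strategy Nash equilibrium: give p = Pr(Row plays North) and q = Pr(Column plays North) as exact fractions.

p = 1/2, q = 1/6

In a mixed NE each player is indifferent between their pure strategies, so the opponent's mix sets the indifference.
Column indifferent between North and South: p·7 + (1−p)·16 = p·13 + (1−p)·10 ⟹ 16 + (-9)p = 10 + 3p ⟹ p = 1/2.
Row indifferent between North and South: q·11 + (1−q)·14 = q·6 + (1−q)·15 ⟹ 14 + (-3)q = 15 + (-9)q ⟹ q = 1/6.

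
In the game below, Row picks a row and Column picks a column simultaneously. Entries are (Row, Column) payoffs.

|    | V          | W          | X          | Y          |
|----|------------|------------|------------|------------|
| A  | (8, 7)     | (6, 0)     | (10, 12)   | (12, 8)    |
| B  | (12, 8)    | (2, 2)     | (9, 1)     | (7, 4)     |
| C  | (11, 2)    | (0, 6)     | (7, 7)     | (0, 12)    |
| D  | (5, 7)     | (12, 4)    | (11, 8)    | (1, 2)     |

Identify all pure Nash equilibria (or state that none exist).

(B, V) and (D, X)

Check mutual best responses: a cell is a NE iff neither player can gain by unilaterally deviating.
Row's best responses — vs V: B (payoff 12); vs W: D (payoff 12); vs X: D (payoff 11); vs Y: A (payoff 12).
Column's best responses — vs A: X (payoff 12); vs B: V (payoff 8); vs C: Y (payoff 12); vs D: X (payoff 8).
Mutual best responses occur at (B, V) and (D, X); at each, neither player gains by switching.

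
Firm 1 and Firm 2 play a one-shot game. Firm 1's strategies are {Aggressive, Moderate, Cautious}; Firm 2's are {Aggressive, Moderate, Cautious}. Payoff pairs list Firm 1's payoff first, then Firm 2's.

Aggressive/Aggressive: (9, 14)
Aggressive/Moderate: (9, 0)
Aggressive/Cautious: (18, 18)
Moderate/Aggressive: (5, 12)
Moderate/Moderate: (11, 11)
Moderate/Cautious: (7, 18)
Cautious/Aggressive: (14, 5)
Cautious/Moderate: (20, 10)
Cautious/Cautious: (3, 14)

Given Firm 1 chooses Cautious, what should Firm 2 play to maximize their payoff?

With Firm 1 fixed at Cautious, Firm 2's payoffs are: Aggressive → 5, Moderate → 10, Cautious → 14.
The maximum is 14, achieved by Cautious.

Cautious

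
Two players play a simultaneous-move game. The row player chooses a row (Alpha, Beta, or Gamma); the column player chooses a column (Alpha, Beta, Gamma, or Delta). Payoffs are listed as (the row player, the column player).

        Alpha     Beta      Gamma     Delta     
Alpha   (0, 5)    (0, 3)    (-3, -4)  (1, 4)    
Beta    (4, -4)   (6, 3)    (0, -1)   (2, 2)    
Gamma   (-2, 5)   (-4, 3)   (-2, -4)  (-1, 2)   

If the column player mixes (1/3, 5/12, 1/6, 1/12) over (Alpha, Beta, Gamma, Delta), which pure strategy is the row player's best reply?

Beta

The row player's best reply maximizes expected payoff against the mix.
Alpha: (1/3)·0 + (5/12)·0 + (1/6)·(-3) + (1/12)·1 = -5/12
Beta: (1/3)·4 + (5/12)·6 + (1/6)·0 + (1/12)·2 = 4
Gamma: (1/3)·(-2) + (5/12)·(-4) + (1/6)·(-2) + (1/12)·(-1) = -11/4
Highest expected payoff is 4, from Beta.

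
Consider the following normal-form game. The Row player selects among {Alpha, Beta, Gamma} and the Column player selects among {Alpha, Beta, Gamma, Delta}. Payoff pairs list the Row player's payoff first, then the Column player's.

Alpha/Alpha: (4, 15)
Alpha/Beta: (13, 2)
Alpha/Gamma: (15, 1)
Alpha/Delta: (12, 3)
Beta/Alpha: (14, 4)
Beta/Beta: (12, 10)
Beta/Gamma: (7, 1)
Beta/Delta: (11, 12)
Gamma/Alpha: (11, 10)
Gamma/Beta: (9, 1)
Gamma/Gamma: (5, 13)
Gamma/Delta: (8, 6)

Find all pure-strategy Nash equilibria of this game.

Check mutual best responses: a cell is a NE iff neither player can gain by unilaterally deviating.
The Row player's best responses — vs Alpha: Beta (payoff 14); vs Beta: Alpha (payoff 13); vs Gamma: Alpha (payoff 15); vs Delta: Alpha (payoff 12).
The Column player's best responses — vs Alpha: Alpha (payoff 15); vs Beta: Delta (payoff 12); vs Gamma: Gamma (payoff 13).
No cell has both players best-responding. For instance, the Row player's best reply to Gamma is Alpha, but against Alpha the Column player prefers Alpha over Gamma.

There is no pure-strategy Nash equilibrium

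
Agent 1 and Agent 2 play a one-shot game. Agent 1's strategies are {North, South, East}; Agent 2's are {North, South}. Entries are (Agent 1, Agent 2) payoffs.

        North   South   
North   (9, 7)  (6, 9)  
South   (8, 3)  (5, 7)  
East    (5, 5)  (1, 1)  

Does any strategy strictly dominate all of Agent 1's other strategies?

North

A strategy is strictly dominant if it gives Agent 1 a strictly higher payoff than every other strategy, against every choice by the opponent.
North strictly dominates: vs North: 9 > each of {8, 5}; vs South: 6 > each of {5, 1}.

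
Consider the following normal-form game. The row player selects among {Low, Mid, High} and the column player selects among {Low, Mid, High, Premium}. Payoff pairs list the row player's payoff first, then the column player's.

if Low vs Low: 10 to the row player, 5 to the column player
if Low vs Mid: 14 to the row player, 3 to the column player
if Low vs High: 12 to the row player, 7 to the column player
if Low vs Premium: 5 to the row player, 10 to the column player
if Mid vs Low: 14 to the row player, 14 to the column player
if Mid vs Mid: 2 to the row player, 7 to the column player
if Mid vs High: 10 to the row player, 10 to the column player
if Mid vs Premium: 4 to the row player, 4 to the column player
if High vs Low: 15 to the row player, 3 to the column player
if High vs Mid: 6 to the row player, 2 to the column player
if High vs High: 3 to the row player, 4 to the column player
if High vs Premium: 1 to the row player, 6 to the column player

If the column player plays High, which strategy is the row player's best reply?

With the column player fixed at High, the row player's payoffs are: Low → 12, Mid → 10, High → 3.
The maximum is 12, achieved by Low.

Low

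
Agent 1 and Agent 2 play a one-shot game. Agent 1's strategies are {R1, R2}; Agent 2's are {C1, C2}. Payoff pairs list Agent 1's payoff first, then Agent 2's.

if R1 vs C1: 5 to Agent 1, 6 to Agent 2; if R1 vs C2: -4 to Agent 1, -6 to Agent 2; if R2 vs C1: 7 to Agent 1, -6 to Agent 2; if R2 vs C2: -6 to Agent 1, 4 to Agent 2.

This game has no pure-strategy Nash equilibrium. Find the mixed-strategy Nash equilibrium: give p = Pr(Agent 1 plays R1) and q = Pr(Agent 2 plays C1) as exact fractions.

Each player's mixing probability is pinned down by making the *other* player indifferent.
Agent 2 indifferent between C1 and C2: p·6 + (1−p)·(-6) = p·(-6) + (1−p)·4 ⟹ (-6) + 12p = 4 + (-10)p ⟹ p = 5/11.
Agent 1 indifferent between R1 and R2: q·5 + (1−q)·(-4) = q·7 + (1−q)·(-6) ⟹ (-4) + 9q = (-6) + 13q ⟹ q = 1/2.

p = 5/11, q = 1/2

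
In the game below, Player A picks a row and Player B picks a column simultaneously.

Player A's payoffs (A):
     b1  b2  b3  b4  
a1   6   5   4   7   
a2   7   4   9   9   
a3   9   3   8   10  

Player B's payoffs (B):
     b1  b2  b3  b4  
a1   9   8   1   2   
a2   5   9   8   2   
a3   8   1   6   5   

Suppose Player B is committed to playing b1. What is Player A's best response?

With Player B fixed at b1, Player A's payoffs are: a1 → 6, a2 → 7, a3 → 9.
The maximum is 9, achieved by a3.

a3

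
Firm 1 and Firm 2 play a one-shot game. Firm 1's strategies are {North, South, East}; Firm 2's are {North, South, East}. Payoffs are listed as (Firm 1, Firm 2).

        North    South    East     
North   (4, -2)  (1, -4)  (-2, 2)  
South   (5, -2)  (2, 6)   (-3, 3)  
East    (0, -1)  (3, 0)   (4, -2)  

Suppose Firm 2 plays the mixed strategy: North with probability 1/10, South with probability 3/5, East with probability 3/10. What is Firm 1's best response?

East

Firm 1's best reply maximizes expected payoff against the mix.
North: (1/10)·4 + (3/5)·1 + (3/10)·(-2) = 2/5
South: (1/10)·5 + (3/5)·2 + (3/10)·(-3) = 4/5
East: (1/10)·0 + (3/5)·3 + (3/10)·4 = 3
Highest expected payoff is 3, from East.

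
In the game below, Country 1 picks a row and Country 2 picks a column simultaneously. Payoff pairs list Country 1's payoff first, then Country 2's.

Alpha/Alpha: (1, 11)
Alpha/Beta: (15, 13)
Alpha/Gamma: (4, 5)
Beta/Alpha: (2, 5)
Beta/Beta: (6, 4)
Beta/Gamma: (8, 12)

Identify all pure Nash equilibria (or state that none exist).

(Alpha, Beta) and (Beta, Gamma)

Find each player's best response to every opponent strategy; NE are the intersections.
Country 1's best responses — vs Alpha: Beta (payoff 2); vs Beta: Alpha (payoff 15); vs Gamma: Beta (payoff 8).
Country 2's best responses — vs Alpha: Beta (payoff 13); vs Beta: Gamma (payoff 12).
Mutual best responses occur at (Alpha, Beta) and (Beta, Gamma); at each, neither player gains by switching.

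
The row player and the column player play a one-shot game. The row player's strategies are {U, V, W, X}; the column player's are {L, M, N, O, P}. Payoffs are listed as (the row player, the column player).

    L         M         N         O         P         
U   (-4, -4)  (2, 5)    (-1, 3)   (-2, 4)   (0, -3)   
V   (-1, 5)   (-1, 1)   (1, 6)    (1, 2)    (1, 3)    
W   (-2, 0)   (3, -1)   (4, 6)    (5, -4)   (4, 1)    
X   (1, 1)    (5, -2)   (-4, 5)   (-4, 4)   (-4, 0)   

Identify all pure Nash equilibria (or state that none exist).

(W, N)

A profile is a Nash equilibrium when each player is best-responding to the other.
The row player's best responses — vs L: X (payoff 1); vs M: X (payoff 5); vs N: W (payoff 4); vs O: W (payoff 5); vs P: W (payoff 4).
The column player's best responses — vs U: M (payoff 5); vs V: N (payoff 6); vs W: N (payoff 6); vs X: N (payoff 5).
The only mutual best response is (W, N); neither player gains by switching there.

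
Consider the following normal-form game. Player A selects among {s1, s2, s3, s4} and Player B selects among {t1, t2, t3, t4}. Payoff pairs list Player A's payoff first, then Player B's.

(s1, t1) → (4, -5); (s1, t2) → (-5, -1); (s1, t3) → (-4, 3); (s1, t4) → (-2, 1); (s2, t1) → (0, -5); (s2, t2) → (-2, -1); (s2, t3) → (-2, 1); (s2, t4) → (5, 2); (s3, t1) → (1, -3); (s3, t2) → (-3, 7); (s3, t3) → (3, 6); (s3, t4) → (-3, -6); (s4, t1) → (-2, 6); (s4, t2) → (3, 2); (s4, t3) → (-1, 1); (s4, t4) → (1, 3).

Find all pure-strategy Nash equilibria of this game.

A profile is a Nash equilibrium when each player is best-responding to the other.
Player A's best responses — vs t1: s1 (payoff 4); vs t2: s4 (payoff 3); vs t3: s3 (payoff 3); vs t4: s2 (payoff 5).
Player B's best responses — vs s1: t3 (payoff 3); vs s2: t4 (payoff 2); vs s3: t2 (payoff 7); vs s4: t1 (payoff 6).
The only mutual best response is (s2, t4); neither player gains by switching there.

(s2, t4)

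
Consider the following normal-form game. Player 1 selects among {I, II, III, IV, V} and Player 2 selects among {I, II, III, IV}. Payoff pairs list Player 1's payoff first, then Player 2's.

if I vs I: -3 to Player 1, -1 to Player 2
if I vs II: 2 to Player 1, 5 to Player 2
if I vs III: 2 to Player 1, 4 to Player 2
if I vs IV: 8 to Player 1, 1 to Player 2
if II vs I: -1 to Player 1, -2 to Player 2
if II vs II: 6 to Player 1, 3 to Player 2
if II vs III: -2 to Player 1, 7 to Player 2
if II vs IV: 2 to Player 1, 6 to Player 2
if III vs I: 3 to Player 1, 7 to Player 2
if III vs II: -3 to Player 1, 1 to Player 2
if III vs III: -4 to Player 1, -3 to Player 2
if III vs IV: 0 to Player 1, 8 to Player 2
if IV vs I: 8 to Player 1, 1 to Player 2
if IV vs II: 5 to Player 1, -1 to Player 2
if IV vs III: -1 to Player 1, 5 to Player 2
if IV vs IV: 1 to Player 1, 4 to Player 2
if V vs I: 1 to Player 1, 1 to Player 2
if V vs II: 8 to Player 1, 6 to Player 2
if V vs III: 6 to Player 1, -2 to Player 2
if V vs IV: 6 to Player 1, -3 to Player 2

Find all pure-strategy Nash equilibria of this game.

(V, II)

A profile is a Nash equilibrium when each player is best-responding to the other.
Player 1's best responses — vs I: IV (payoff 8); vs II: V (payoff 8); vs III: V (payoff 6); vs IV: I (payoff 8).
Player 2's best responses — vs I: II (payoff 5); vs II: III (payoff 7); vs III: IV (payoff 8); vs IV: III (payoff 5); vs V: II (payoff 6).
The only mutual best response is (V, II); neither player gains by switching there.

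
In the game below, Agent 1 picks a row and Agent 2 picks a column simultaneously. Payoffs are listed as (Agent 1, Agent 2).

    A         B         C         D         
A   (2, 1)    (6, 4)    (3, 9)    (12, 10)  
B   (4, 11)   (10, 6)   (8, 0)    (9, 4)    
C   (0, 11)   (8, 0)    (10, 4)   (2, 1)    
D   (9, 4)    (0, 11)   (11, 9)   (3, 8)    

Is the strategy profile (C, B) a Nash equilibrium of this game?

No

Holding Agent 2 at B: Agent 1 gets 8 from C but could get 10 by switching to B. Agent 1 has a profitable deviation.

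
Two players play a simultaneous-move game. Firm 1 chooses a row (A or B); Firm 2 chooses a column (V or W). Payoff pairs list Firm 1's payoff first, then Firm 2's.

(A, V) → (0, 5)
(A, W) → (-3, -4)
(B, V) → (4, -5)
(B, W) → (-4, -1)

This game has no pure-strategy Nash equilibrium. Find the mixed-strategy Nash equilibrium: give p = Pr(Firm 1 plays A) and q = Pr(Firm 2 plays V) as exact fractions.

In a mixed NE each player is indifferent between their pure strategies, so the opponent's mix sets the indifference.
Firm 2 indifferent between V and W: p·5 + (1−p)·(-5) = p·(-4) + (1−p)·(-1) ⟹ (-5) + 10p = (-1) + (-3)p ⟹ p = 4/13.
Firm 1 indifferent between A and B: q·0 + (1−q)·(-3) = q·4 + (1−q)·(-4) ⟹ (-3) + 3q = (-4) + 8q ⟹ q = 1/5.

p = 4/13, q = 1/5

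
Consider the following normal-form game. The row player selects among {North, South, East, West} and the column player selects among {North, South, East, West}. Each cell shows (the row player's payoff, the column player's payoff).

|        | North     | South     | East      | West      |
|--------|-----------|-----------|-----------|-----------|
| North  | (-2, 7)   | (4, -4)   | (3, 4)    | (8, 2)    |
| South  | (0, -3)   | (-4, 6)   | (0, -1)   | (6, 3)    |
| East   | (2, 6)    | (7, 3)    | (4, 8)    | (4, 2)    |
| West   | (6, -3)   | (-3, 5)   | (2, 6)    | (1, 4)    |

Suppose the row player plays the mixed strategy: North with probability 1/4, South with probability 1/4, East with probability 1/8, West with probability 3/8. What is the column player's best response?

East

The column player's best reply maximizes expected payoff against the mix.
North: (1/4)·7 + (1/4)·(-3) + (1/8)·6 + (3/8)·(-3) = 5/8
South: (1/4)·(-4) + (1/4)·6 + (1/8)·3 + (3/8)·5 = 11/4
East: (1/4)·4 + (1/4)·(-1) + (1/8)·8 + (3/8)·6 = 4
West: (1/4)·2 + (1/4)·3 + (1/8)·2 + (3/8)·4 = 3
Highest expected payoff is 4, from East.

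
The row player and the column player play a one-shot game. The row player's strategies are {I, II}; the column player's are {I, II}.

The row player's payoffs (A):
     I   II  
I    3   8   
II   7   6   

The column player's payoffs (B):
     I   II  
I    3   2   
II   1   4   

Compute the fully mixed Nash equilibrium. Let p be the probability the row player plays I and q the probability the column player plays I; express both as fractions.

p = 3/4, q = 1/3

Each player's mixing probability is pinned down by making the *other* player indifferent.
The column player indifferent between I and II: p·3 + (1−p)·1 = p·2 + (1−p)·4 ⟹ 1 + 2p = 4 + (-2)p ⟹ p = 3/4.
The row player indifferent between I and II: q·3 + (1−q)·8 = q·7 + (1−q)·6 ⟹ 8 + (-5)q = 6 + 1q ⟹ q = 1/3.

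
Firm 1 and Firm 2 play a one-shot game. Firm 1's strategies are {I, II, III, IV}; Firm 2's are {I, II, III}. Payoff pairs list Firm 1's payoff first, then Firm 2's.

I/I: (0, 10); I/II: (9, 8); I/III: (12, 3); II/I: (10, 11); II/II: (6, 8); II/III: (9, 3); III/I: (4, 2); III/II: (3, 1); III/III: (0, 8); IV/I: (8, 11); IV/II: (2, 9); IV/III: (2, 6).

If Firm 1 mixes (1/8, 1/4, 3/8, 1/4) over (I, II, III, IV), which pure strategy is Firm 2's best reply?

Firm 2's best reply maximizes expected payoff against the mix.
I: (1/8)·10 + (1/4)·11 + (3/8)·2 + (1/4)·11 = 15/2
II: (1/8)·8 + (1/4)·8 + (3/8)·1 + (1/4)·9 = 45/8
III: (1/8)·3 + (1/4)·3 + (3/8)·8 + (1/4)·6 = 45/8
Highest expected payoff is 15/2, from I.

I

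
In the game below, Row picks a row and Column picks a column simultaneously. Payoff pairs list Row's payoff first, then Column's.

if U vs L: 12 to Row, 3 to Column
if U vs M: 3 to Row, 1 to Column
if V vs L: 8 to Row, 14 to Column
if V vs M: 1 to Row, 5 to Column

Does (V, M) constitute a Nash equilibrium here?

No

Holding Column at M: Row gets 1 from V but could get 3 by switching to U. Row has a profitable deviation.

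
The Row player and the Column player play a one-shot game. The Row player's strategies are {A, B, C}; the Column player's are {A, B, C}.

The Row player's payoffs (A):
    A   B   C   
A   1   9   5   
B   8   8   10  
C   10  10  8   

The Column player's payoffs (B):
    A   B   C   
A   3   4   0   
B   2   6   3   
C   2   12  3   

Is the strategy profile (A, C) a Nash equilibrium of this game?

Holding the Column player at C: the Row player gets 5 from A but could get 10 by switching to B. The Row player has a profitable deviation.

No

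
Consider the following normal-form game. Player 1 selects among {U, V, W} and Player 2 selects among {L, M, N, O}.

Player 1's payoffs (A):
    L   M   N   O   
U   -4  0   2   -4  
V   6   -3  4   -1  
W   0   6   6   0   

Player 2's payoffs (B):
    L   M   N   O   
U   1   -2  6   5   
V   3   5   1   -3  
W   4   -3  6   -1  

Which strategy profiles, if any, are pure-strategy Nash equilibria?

Check mutual best responses: a cell is a NE iff neither player can gain by unilaterally deviating.
Player 1's best responses — vs L: V (payoff 6); vs M: W (payoff 6); vs N: W (payoff 6); vs O: W (payoff 0).
Player 2's best responses — vs U: N (payoff 6); vs V: M (payoff 5); vs W: N (payoff 6).
The only mutual best response is (W, N); neither player gains by switching there.

(W, N)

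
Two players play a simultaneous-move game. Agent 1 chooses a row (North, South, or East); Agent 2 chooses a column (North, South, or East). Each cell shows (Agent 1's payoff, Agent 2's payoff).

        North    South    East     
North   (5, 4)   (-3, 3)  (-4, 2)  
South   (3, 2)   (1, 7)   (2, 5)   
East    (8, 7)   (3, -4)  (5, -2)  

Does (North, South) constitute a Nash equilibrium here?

No

Holding Agent 2 at South: Agent 1 gets -3 from North but could get 3 by switching to East. Agent 1 has a profitable deviation.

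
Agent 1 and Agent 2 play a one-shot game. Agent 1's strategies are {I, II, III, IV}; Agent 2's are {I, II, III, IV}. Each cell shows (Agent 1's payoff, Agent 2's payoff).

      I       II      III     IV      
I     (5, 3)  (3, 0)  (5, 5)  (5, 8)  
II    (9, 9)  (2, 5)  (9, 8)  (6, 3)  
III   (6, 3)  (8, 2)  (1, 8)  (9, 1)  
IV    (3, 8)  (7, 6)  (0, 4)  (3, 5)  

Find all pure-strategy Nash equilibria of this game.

Find each player's best response to every opponent strategy; NE are the intersections.
Agent 1's best responses — vs I: II (payoff 9); vs II: III (payoff 8); vs III: II (payoff 9); vs IV: III (payoff 9).
Agent 2's best responses — vs I: IV (payoff 8); vs II: I (payoff 9); vs III: III (payoff 8); vs IV: I (payoff 8).
The only mutual best response is (II, I); neither player gains by switching there.

(II, I)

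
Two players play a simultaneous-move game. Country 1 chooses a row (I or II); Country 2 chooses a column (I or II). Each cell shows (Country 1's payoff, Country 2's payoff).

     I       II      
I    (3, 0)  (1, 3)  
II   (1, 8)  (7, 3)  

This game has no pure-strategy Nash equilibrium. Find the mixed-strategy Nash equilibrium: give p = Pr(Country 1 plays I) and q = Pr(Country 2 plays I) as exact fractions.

p = 5/8, q = 3/4

Each player's mixing probability is pinned down by making the *other* player indifferent.
Country 2 indifferent between I and II: p·0 + (1−p)·8 = p·3 + (1−p)·3 ⟹ 8 + (-8)p = 3 + 0p ⟹ p = 5/8.
Country 1 indifferent between I and II: q·3 + (1−q)·1 = q·1 + (1−q)·7 ⟹ 1 + 2q = 7 + (-6)q ⟹ q = 3/4.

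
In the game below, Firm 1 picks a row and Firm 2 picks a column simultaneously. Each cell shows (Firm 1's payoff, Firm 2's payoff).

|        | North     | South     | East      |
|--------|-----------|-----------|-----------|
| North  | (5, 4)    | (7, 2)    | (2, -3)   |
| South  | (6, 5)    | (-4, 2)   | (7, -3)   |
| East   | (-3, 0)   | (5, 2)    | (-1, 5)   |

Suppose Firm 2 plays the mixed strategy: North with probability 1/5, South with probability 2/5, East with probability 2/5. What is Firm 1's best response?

Firm 1's best reply maximizes expected payoff against the mix.
North: (1/5)·5 + (2/5)·7 + (2/5)·2 = 23/5
South: (1/5)·6 + (2/5)·(-4) + (2/5)·7 = 12/5
East: (1/5)·(-3) + (2/5)·5 + (2/5)·(-1) = 1
Highest expected payoff is 23/5, from North.

North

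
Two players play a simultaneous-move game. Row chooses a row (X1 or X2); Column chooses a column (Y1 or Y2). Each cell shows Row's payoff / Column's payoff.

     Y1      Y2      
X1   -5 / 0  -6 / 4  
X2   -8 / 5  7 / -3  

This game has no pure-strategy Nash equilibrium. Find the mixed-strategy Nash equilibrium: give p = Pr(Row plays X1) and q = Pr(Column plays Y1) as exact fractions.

p = 2/3, q = 13/16

Each player's mixing probability is pinned down by making the *other* player indifferent.
Column indifferent between Y1 and Y2: p·0 + (1−p)·5 = p·4 + (1−p)·(-3) ⟹ 5 + (-5)p = (-3) + 7p ⟹ p = 2/3.
Row indifferent between X1 and X2: q·(-5) + (1−q)·(-6) = q·(-8) + (1−q)·7 ⟹ (-6) + 1q = 7 + (-15)q ⟹ q = 13/16.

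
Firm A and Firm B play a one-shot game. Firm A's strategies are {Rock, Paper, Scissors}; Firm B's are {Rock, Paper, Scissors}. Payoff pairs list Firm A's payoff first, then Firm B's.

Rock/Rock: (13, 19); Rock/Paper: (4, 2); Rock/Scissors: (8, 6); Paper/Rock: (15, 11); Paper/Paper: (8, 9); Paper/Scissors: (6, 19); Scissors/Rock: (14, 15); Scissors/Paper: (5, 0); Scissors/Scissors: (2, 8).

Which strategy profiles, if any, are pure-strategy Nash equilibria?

Check mutual best responses: a cell is a NE iff neither player can gain by unilaterally deviating.
Firm A's best responses — vs Rock: Paper (payoff 15); vs Paper: Paper (payoff 8); vs Scissors: Rock (payoff 8).
Firm B's best responses — vs Rock: Rock (payoff 19); vs Paper: Scissors (payoff 19); vs Scissors: Rock (payoff 15).
No cell has both players best-responding. For instance, Firm A's best reply to Rock is Paper, but against Paper Firm B prefers Scissors over Rock.

There is no pure-strategy Nash equilibrium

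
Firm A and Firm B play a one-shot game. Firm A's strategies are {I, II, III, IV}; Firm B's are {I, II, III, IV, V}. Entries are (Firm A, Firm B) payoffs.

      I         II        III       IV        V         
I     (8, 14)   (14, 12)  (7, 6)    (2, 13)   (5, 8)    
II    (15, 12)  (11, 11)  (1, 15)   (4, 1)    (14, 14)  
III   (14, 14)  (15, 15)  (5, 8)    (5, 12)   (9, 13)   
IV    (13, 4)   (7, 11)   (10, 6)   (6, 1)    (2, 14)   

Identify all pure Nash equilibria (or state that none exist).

(III, II)

A profile is a Nash equilibrium when each player is best-responding to the other.
Firm A's best responses — vs I: II (payoff 15); vs II: III (payoff 15); vs III: IV (payoff 10); vs IV: IV (payoff 6); vs V: II (payoff 14).
Firm B's best responses — vs I: I (payoff 14); vs II: III (payoff 15); vs III: II (payoff 15); vs IV: V (payoff 14).
The only mutual best response is (III, II); neither player gains by switching there.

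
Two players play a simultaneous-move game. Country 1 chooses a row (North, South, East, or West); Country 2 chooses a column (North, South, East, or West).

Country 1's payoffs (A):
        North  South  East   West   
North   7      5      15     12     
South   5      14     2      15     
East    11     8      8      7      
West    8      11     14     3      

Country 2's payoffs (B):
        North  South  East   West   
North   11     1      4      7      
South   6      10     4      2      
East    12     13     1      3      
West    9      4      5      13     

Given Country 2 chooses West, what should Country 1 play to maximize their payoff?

With Country 2 fixed at West, Country 1's payoffs are: North → 12, South → 15, East → 7, West → 3.
The maximum is 15, achieved by South.

South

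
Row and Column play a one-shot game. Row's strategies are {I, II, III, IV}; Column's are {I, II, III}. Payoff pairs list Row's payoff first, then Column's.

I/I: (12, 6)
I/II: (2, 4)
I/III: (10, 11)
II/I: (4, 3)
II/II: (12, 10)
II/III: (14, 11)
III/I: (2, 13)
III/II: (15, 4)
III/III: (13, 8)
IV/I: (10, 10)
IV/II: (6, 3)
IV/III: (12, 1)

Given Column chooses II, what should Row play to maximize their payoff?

III

With Column fixed at II, Row's payoffs are: I → 2, II → 12, III → 15, IV → 6.
The maximum is 15, achieved by III.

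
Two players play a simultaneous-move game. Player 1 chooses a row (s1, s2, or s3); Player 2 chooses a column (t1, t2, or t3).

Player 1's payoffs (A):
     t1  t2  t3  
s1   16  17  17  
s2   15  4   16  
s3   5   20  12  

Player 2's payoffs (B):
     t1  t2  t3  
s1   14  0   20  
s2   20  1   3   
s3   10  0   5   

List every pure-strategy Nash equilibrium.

(s1, t3)

Find each player's best response to every opponent strategy; NE are the intersections.
Player 1's best responses — vs t1: s1 (payoff 16); vs t2: s3 (payoff 20); vs t3: s1 (payoff 17).
Player 2's best responses — vs s1: t3 (payoff 20); vs s2: t1 (payoff 20); vs s3: t1 (payoff 10).
The only mutual best response is (s1, t3); neither player gains by switching there.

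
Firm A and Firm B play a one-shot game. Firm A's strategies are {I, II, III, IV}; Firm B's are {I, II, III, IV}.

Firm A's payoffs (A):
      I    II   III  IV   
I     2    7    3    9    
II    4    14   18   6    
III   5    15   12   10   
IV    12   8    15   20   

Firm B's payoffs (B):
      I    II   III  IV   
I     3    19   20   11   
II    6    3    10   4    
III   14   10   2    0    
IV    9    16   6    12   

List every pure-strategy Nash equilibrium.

(II, III)

A profile is a Nash equilibrium when each player is best-responding to the other.
Firm A's best responses — vs I: IV (payoff 12); vs II: III (payoff 15); vs III: II (payoff 18); vs IV: IV (payoff 20).
Firm B's best responses — vs I: III (payoff 20); vs II: III (payoff 10); vs III: I (payoff 14); vs IV: II (payoff 16).
The only mutual best response is (II, III); neither player gains by switching there.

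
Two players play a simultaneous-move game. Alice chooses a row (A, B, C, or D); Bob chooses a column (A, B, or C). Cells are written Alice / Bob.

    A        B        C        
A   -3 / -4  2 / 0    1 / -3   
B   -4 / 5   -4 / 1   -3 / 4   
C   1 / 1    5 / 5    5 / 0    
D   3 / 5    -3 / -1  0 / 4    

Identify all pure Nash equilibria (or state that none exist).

(C, B) and (D, A)

Check mutual best responses: a cell is a NE iff neither player can gain by unilaterally deviating.
Alice's best responses — vs A: D (payoff 3); vs B: C (payoff 5); vs C: C (payoff 5).
Bob's best responses — vs A: B (payoff 0); vs B: A (payoff 5); vs C: B (payoff 5); vs D: A (payoff 5).
Mutual best responses occur at (C, B) and (D, A); at each, neither player gains by switching.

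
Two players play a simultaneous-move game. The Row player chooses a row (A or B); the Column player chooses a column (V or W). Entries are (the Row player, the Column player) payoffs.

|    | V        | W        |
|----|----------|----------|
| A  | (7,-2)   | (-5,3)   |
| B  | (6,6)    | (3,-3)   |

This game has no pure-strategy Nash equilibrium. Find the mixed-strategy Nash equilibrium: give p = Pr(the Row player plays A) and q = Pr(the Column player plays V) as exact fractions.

In a mixed NE each player is indifferent between their pure strategies, so the opponent's mix sets the indifference.
The Column player indifferent between V and W: p·(-2) + (1−p)·6 = p·3 + (1−p)·(-3) ⟹ 6 + (-8)p = (-3) + 6p ⟹ p = 9/14.
The Row player indifferent between A and B: q·7 + (1−q)·(-5) = q·6 + (1−q)·3 ⟹ (-5) + 12q = 3 + 3q ⟹ q = 8/9.

p = 9/14, q = 8/9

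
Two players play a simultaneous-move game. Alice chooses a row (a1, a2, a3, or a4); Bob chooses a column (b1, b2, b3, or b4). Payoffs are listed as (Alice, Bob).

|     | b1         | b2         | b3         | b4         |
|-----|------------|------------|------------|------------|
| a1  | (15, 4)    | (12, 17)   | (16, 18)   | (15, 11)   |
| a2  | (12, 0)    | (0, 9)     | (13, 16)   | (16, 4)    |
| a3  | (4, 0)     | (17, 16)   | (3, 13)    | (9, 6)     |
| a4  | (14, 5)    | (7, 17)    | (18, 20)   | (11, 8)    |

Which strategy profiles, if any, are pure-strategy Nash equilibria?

(a3, b2) and (a4, b3)

Find each player's best response to every opponent strategy; NE are the intersections.
Alice's best responses — vs b1: a1 (payoff 15); vs b2: a3 (payoff 17); vs b3: a4 (payoff 18); vs b4: a2 (payoff 16).
Bob's best responses — vs a1: b3 (payoff 18); vs a2: b3 (payoff 16); vs a3: b2 (payoff 16); vs a4: b3 (payoff 20).
Mutual best responses occur at (a3, b2) and (a4, b3); at each, neither player gains by switching.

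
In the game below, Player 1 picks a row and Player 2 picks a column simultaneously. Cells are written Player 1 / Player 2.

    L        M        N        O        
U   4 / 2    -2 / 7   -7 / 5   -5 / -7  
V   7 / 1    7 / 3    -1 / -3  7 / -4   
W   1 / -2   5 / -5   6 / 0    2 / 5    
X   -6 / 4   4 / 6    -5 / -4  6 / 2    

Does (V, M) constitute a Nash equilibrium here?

Yes

Holding Player 2 at M: Player 1 gets 7 from V, versus -2 from U, 5 from W, 4 from X. No profitable deviation for Player 1.
Holding Player 1 at V: Player 2 gets 3 from M, versus 1 from L, -3 from N, -4 from O. No profitable deviation for Player 2 either.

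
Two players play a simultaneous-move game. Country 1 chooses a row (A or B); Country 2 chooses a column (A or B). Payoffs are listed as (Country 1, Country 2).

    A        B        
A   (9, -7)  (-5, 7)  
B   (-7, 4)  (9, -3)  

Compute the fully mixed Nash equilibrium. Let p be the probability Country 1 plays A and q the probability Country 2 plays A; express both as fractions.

p = 1/3, q = 7/15

Each player's mixing probability is pinned down by making the *other* player indifferent.
Country 2 indifferent between A and B: p·(-7) + (1−p)·4 = p·7 + (1−p)·(-3) ⟹ 4 + (-11)p = (-3) + 10p ⟹ p = 1/3.
Country 1 indifferent between A and B: q·9 + (1−q)·(-5) = q·(-7) + (1−q)·9 ⟹ (-5) + 14q = 9 + (-16)q ⟹ q = 7/15.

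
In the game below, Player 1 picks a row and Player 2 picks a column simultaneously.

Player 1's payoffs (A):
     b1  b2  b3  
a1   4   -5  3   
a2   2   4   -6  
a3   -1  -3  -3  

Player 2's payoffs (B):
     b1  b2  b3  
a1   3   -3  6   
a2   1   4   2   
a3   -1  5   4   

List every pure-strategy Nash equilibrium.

(a1, b3) and (a2, b2)

Check mutual best responses: a cell is a NE iff neither player can gain by unilaterally deviating.
Player 1's best responses — vs b1: a1 (payoff 4); vs b2: a2 (payoff 4); vs b3: a1 (payoff 3).
Player 2's best responses — vs a1: b3 (payoff 6); vs a2: b2 (payoff 4); vs a3: b2 (payoff 5).
Mutual best responses occur at (a1, b3) and (a2, b2); at each, neither player gains by switching.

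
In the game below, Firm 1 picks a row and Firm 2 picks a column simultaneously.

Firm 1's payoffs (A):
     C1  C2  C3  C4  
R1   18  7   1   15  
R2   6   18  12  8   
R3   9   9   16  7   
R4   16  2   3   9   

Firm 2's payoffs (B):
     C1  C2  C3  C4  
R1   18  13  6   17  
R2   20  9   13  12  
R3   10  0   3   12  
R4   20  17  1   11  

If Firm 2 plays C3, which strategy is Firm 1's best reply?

R3

With Firm 2 fixed at C3, Firm 1's payoffs are: R1 → 1, R2 → 12, R3 → 16, R4 → 3.
The maximum is 16, achieved by R3.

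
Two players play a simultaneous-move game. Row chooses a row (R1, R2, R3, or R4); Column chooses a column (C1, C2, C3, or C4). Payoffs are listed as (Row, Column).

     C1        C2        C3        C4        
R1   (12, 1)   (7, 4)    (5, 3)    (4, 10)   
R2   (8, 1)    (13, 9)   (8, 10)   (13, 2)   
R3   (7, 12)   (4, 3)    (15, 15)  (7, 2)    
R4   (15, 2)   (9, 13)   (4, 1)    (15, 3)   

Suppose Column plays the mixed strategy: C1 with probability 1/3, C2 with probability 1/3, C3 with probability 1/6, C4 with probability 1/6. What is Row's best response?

Row's best reply maximizes expected payoff against the mix.
R1: (1/3)·12 + (1/3)·7 + (1/6)·5 + (1/6)·4 = 47/6
R2: (1/3)·8 + (1/3)·13 + (1/6)·8 + (1/6)·13 = 21/2
R3: (1/3)·7 + (1/3)·4 + (1/6)·15 + (1/6)·7 = 22/3
R4: (1/3)·15 + (1/3)·9 + (1/6)·4 + (1/6)·15 = 67/6
Highest expected payoff is 67/6, from R4.

R4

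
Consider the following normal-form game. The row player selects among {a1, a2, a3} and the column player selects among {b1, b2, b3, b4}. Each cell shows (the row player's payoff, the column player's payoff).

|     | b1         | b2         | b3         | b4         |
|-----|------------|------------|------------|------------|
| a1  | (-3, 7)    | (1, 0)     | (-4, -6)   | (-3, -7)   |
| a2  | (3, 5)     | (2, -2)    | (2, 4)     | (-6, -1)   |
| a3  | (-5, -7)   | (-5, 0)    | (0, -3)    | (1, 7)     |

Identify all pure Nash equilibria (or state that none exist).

(a2, b1) and (a3, b4)

Find each player's best response to every opponent strategy; NE are the intersections.
The row player's best responses — vs b1: a2 (payoff 3); vs b2: a2 (payoff 2); vs b3: a2 (payoff 2); vs b4: a3 (payoff 1).
The column player's best responses — vs a1: b1 (payoff 7); vs a2: b1 (payoff 5); vs a3: b4 (payoff 7).
Mutual best responses occur at (a2, b1) and (a3, b4); at each, neither player gains by switching.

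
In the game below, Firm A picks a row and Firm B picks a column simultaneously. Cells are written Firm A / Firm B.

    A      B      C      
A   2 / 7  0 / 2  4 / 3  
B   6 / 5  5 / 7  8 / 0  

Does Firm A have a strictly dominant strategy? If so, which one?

B

A strategy is strictly dominant if it gives Firm A a strictly higher payoff than every other strategy, against every choice by the opponent.
B strictly dominates: vs A: 6 > 2; vs B: 5 > 0; vs C: 8 > 4.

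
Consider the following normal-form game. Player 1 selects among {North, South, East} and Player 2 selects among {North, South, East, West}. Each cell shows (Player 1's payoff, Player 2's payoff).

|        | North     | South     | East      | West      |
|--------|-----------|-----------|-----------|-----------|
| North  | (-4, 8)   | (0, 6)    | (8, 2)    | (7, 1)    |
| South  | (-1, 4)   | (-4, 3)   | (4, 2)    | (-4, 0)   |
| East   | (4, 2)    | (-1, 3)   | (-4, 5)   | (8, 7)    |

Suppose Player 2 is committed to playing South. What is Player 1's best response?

With Player 2 fixed at South, Player 1's payoffs are: North → 0, South → -4, East → -1.
The maximum is 0, achieved by North.

North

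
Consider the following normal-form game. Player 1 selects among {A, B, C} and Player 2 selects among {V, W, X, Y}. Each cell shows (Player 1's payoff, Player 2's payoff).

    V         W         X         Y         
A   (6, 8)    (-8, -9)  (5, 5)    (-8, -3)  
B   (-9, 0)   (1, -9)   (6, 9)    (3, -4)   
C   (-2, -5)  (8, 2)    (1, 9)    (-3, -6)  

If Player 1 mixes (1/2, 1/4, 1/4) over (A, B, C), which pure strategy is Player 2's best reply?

Compute Player 2's expected payoff from each pure strategy against the given mix.
V: (1/2)·8 + (1/4)·0 + (1/4)·(-5) = 11/4
W: (1/2)·(-9) + (1/4)·(-9) + (1/4)·2 = -25/4
X: (1/2)·5 + (1/4)·9 + (1/4)·9 = 7
Y: (1/2)·(-3) + (1/4)·(-4) + (1/4)·(-6) = -4
Highest expected payoff is 7, from X.

X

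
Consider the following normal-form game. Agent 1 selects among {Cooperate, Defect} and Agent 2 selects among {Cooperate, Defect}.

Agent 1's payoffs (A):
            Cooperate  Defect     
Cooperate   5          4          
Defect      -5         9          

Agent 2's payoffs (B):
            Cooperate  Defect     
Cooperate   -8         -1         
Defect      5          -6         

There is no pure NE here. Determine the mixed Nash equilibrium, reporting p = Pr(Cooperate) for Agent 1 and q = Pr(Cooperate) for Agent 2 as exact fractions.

p = 11/18, q = 1/3

In a mixed NE each player is indifferent between their pure strategies, so the opponent's mix sets the indifference.
Agent 2 indifferent between Cooperate and Defect: p·(-8) + (1−p)·5 = p·(-1) + (1−p)·(-6) ⟹ 5 + (-13)p = (-6) + 5p ⟹ p = 11/18.
Agent 1 indifferent between Cooperate and Defect: q·5 + (1−q)·4 = q·(-5) + (1−q)·9 ⟹ 4 + 1q = 9 + (-14)q ⟹ q = 1/3.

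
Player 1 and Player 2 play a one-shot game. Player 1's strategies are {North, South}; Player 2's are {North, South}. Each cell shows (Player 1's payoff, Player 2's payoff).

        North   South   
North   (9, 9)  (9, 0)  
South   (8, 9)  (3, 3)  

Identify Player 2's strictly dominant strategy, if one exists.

Check whether one of Player 2's strategies beats all alternatives regardless of what the opponent does.
North strictly dominates: vs North: 9 > 0; vs South: 9 > 3.

North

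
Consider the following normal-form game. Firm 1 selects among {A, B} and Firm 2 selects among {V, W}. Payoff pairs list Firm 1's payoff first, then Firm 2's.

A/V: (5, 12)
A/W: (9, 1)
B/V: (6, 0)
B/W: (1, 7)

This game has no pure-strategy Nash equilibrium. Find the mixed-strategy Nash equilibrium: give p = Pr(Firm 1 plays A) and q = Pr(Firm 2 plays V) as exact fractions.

p = 7/18, q = 8/9

In a mixed NE each player is indifferent between their pure strategies, so the opponent's mix sets the indifference.
Firm 2 indifferent between V and W: p·12 + (1−p)·0 = p·1 + (1−p)·7 ⟹ 0 + 12p = 7 + (-6)p ⟹ p = 7/18.
Firm 1 indifferent between A and B: q·5 + (1−q)·9 = q·6 + (1−q)·1 ⟹ 9 + (-4)q = 1 + 5q ⟹ q = 8/9.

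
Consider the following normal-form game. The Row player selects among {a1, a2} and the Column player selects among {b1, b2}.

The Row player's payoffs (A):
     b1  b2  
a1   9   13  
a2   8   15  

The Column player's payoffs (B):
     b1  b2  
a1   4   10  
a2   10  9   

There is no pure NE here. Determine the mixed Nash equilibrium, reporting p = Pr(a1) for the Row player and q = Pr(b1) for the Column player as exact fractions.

Each player's mixing probability is pinned down by making the *other* player indifferent.
The Column player indifferent between b1 and b2: p·4 + (1−p)·10 = p·10 + (1−p)·9 ⟹ 10 + (-6)p = 9 + 1p ⟹ p = 1/7.
The Row player indifferent between a1 and a2: q·9 + (1−q)·13 = q·8 + (1−q)·15 ⟹ 13 + (-4)q = 15 + (-7)q ⟹ q = 2/3.

p = 1/7, q = 2/3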